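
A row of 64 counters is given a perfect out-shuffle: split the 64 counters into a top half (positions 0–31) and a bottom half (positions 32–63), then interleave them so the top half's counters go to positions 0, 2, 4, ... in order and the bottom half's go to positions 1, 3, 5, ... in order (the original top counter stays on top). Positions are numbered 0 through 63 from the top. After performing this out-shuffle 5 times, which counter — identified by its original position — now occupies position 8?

Work backwards from position 8, undoing one out-shuffle at a time:
8 ← 4 ← 2 ← 1 ← 32 ← 16
So the counter now at position 8 started at position 16.

16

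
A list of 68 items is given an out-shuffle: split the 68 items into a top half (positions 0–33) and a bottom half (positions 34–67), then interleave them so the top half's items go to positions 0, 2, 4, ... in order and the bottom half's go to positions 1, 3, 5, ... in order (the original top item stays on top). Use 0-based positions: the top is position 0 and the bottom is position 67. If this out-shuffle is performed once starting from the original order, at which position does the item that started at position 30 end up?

60

Track the item's position through each out-shuffle:
30 → 60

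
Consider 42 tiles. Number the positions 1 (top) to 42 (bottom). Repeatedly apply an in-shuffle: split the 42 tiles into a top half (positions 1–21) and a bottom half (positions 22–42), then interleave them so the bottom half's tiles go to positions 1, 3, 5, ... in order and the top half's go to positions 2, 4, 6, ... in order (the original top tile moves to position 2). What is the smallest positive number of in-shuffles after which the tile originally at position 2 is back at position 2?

14

Follow position 2 under repeated in-shuffles:
2 → 4 → 8 → 16 → 32 → 21 → 42 → 41 → 39 → 35 → 27 → 11 → 22 → 1 → 2
It first returns after 14 in-shuffles.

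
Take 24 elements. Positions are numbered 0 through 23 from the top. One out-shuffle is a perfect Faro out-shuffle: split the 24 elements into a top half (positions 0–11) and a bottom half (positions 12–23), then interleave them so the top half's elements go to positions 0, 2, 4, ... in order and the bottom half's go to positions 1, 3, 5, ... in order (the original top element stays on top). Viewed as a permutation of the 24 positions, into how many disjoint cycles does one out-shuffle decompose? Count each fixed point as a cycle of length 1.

Trace each unvisited position around until it returns:
(0) (1 2 4 8 16 9 ... len 11) (5 10 20 17 11 22 ... len 11) (23)
4 cycles in total.

4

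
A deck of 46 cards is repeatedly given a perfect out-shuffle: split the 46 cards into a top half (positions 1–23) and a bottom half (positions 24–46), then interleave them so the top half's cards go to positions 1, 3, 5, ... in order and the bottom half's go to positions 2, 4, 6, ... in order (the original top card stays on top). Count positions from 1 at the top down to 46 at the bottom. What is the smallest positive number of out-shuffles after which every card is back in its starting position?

The out-shuffle permutes the 46 positions with cycle lengths [1, 1, 2, 4, 4, 4, 6, 12, 12].
Every card is home exactly when every cycle has completed a whole number of laps, i.e. after lcm(1, 2, 4, 6, 12) = 12 out-shuffles.

12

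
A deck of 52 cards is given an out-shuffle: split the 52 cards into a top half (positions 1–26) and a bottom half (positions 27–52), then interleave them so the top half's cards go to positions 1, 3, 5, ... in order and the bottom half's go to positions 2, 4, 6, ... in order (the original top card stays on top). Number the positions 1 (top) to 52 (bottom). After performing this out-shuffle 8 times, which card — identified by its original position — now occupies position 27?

Work backwards from position 27, undoing one out-shuffle at a time:
27 ← 14 ← 33 ← 17 ← 9 ← 5 ← 3 ← 2 ← 27
So the card now at position 27 started at position 27.

27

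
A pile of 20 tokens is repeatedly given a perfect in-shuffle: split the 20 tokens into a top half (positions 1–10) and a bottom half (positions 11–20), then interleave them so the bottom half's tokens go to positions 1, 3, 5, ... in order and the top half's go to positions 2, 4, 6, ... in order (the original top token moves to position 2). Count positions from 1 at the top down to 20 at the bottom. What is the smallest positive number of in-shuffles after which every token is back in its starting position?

6

The in-shuffle permutes the 20 positions with cycle lengths [2, 3, 3, 6, 6].
Every token is home exactly when every cycle has completed a whole number of laps, i.e. after lcm(2, 3, 6) = 6 in-shuffles.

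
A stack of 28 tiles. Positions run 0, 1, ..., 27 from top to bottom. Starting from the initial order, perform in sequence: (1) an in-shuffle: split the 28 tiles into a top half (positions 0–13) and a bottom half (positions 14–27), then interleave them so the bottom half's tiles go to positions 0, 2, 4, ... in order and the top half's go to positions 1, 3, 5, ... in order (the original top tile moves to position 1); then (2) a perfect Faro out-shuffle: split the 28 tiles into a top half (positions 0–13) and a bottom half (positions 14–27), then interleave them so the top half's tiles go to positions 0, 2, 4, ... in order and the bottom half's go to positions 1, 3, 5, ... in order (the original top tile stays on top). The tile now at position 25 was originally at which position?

27

Undo the operations in reverse order, starting from position 25:
  undo op 2 (out-shuffle, from bottom half): 25 ← 26
  undo op 1 (in-shuffle, from bottom half): 26 ← 27
So the tile at position 25 came from original position 27.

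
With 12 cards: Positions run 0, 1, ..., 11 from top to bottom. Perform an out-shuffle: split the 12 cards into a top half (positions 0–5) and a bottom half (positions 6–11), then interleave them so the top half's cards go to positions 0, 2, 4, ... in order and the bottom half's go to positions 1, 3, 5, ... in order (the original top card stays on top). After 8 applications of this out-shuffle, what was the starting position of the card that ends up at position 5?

Work backwards from position 5, undoing one out-shuffle at a time:
5 ← 8 ← 4 ← 2 ← 1 ← 6 ← 3 ← 7 ← 9
So the card now at position 5 started at position 9.

9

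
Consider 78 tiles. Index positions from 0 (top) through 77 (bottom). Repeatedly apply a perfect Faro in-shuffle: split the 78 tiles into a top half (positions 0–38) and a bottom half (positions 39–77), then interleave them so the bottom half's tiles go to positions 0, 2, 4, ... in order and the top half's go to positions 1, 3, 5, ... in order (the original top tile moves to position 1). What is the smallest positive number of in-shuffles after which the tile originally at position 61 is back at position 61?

Follow position 61 under repeated in-shuffles:
61 → 44 → 10 → 21 → 43 → 8 → 17 → 35 → ... → 61 (length 39)
It first returns after 39 in-shuffles.

39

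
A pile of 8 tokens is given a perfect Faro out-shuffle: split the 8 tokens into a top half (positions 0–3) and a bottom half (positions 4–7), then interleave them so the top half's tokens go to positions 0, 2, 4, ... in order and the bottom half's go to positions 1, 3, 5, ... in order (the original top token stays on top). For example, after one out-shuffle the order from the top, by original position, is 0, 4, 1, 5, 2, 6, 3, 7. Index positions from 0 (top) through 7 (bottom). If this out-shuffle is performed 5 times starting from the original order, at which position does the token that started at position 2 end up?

Track the token's position through each out-shuffle:
2 → 4 → 1 → 2 → 4 → 1

1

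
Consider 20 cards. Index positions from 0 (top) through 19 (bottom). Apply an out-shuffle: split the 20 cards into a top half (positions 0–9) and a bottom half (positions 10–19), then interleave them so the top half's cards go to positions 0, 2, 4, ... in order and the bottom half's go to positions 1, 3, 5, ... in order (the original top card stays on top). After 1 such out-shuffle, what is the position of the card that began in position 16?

Track the card's position through each out-shuffle:
16 → 13

13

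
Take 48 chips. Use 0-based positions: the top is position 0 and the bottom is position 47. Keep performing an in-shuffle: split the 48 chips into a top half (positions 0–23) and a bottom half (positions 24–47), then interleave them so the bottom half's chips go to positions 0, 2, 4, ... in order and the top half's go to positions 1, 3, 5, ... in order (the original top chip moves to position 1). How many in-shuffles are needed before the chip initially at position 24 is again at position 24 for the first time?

21

Follow position 24 under repeated in-shuffles:
24 → 0 → 1 → 3 → 7 → 15 → 31 → 14 → ... → 24 (length 21)
It first returns after 21 in-shuffles.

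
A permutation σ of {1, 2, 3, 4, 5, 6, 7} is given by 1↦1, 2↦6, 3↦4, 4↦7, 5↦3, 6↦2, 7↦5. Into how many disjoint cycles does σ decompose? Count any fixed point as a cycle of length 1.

3

Cycle decomposition: (1) (2 6) (3 4 7 5).
3 cycles.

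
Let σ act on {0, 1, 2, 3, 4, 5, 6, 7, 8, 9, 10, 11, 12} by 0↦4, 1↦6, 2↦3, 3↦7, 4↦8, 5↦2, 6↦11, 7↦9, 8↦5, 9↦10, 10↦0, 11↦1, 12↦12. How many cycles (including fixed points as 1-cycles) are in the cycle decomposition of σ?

Cycle decomposition: (0 4 8 5 2 3 7 9 10) (1 6 11) (12).
3 cycles.

3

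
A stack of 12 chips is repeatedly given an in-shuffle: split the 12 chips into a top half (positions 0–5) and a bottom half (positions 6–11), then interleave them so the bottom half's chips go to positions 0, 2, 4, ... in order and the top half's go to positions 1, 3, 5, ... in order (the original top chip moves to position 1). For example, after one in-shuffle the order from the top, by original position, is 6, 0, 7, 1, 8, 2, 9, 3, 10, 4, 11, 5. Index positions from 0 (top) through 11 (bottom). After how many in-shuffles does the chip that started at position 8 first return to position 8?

12

Follow position 8 under repeated in-shuffles:
8 → 4 → 9 → 6 → 0 → 1 → 3 → 7 → 2 → 5 → 11 → 10 → 8
It first returns after 12 in-shuffles.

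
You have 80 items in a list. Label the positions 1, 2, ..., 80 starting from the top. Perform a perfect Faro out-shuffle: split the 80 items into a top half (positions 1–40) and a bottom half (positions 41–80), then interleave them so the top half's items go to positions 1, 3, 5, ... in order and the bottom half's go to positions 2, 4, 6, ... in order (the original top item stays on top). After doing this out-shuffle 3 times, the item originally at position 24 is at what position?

27

Track the item's position through each out-shuffle:
24 → 47 → 14 → 27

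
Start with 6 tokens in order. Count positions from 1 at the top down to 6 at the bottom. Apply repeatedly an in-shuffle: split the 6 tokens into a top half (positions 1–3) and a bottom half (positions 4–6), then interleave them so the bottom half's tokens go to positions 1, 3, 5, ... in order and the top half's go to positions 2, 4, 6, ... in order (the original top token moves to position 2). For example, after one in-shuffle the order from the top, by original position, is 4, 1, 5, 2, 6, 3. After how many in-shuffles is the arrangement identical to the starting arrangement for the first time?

The in-shuffle permutes the 6 positions with cycle lengths [3, 3].
Every token is home exactly when every cycle has completed a whole number of laps, i.e. after lcm(3) = 3 in-shuffles.

3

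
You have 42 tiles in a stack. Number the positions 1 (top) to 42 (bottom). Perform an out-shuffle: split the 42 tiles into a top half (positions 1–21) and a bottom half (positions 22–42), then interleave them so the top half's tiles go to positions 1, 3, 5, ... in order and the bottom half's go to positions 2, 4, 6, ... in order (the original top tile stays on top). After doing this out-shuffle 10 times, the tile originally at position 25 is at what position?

Track the tile's position through each out-shuffle:
25 → 8 → 15 → 29 → 16 → 31 → 20 → 39 → 36 → 30 → 18

18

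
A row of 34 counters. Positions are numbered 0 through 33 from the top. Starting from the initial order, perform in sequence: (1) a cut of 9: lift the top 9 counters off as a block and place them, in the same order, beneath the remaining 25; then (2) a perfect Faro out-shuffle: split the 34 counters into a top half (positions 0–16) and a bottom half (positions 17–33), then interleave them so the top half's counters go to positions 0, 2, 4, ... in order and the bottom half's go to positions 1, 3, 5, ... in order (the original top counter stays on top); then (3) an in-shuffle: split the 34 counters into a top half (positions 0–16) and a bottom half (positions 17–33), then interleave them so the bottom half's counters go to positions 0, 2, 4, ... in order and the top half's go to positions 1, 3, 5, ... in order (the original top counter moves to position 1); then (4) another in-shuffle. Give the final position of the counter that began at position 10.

11

Track the counter from position 10 forward through each operation:
  after op 1 (cut 9): 10 → 1
  after op 2 (out-shuffle): 1 → 2
  after op 3 (in-shuffle): 2 → 5
  after op 4 (in-shuffle): 5 → 11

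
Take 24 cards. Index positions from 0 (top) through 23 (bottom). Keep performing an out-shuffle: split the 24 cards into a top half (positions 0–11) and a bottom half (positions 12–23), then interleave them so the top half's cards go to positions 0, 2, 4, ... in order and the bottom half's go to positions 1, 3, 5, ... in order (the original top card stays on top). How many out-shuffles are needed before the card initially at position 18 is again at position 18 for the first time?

Follow position 18 under repeated out-shuffles:
18 → 13 → 3 → 6 → 12 → 1 → 2 → 4 → 8 → 16 → 9 → 18
It first returns after 11 out-shuffles.

11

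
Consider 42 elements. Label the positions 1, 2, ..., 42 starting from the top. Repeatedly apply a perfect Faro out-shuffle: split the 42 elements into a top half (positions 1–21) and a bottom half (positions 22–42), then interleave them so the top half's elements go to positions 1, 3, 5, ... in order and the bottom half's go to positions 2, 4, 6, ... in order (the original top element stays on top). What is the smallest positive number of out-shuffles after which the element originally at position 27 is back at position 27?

20

Follow position 27 under repeated out-shuffles:
27 → 12 → 23 → 4 → 7 → 13 → 25 → 8 → 15 → 29 → 16 → 31 → 20 → 39 → 36 → 30 → 18 → 35 → 28 → 14 → 27
It first returns after 20 out-shuffles.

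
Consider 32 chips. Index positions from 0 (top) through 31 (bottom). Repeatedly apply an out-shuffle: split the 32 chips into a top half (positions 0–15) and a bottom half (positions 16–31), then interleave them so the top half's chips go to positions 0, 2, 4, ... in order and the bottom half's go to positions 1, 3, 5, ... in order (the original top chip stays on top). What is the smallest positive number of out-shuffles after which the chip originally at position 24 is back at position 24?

Follow position 24 under repeated out-shuffles:
24 → 17 → 3 → 6 → 12 → 24
It first returns after 5 out-shuffles.

5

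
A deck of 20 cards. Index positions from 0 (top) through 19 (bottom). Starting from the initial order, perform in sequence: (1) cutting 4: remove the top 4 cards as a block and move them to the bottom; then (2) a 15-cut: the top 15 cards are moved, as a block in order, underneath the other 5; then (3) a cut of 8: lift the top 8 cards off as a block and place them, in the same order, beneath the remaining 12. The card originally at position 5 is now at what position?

18

Track the card from position 5 forward through each operation:
  after op 1 (cut 4): 5 → 1
  after op 2 (cut 15): 1 → 6
  after op 3 (cut 8): 6 → 18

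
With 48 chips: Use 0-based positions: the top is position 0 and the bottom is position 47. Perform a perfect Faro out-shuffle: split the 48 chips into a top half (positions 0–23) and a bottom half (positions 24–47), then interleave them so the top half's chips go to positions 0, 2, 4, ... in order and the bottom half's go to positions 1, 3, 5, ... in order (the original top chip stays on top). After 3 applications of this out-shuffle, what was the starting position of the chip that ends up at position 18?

14

Work backwards from position 18, undoing one out-shuffle at a time:
18 ← 9 ← 28 ← 14
So the chip now at position 18 started at position 14.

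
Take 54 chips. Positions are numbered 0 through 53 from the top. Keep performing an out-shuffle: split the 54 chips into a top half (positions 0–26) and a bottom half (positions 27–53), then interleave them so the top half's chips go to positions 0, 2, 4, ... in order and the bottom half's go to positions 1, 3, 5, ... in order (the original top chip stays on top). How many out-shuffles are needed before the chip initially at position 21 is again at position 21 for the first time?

Follow position 21 under repeated out-shuffles:
21 → 42 → 31 → 9 → 18 → 36 → 19 → 38 → ... → 21 (length 52)
It first returns after 52 out-shuffles.

52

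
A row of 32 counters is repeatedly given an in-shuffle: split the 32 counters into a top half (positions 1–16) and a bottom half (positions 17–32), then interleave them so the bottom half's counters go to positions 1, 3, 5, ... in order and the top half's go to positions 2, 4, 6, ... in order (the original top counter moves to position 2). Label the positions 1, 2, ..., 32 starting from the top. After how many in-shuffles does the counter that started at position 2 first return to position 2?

10

Follow position 2 under repeated in-shuffles:
2 → 4 → 8 → 16 → 32 → 31 → 29 → 25 → 17 → 1 → 2
It first returns after 10 in-shuffles.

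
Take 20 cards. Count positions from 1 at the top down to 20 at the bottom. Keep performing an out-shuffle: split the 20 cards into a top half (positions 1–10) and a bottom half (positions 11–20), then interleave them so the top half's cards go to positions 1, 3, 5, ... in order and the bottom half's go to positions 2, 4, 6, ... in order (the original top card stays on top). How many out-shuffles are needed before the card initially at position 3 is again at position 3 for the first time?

Follow position 3 under repeated out-shuffles:
3 → 5 → 9 → 17 → 14 → 8 → 15 → 10 → 19 → 18 → 16 → 12 → 4 → 7 → 13 → 6 → 11 → 2 → 3
It first returns after 18 out-shuffles.

18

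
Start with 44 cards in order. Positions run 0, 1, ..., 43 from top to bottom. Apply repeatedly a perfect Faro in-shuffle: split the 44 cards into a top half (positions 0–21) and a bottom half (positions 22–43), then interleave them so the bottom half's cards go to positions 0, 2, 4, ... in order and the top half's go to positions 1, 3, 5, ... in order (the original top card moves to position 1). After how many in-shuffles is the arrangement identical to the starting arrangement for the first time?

12

The in-shuffle permutes the 44 positions with cycle lengths [2, 4, 4, 4, 6, 12, 12].
Every card is home exactly when every cycle has completed a whole number of laps, i.e. after lcm(2, 4, 6, 12) = 12 in-shuffles.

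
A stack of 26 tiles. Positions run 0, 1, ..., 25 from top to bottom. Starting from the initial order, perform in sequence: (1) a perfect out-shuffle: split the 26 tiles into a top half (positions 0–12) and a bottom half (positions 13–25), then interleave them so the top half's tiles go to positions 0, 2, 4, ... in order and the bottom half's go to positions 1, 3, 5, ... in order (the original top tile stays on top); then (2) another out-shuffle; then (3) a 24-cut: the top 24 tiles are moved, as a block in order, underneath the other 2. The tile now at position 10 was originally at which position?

2

Undo the operations in reverse order, starting from position 10:
  undo op 3 (cut 24): 10 ← 8
  undo op 2 (out-shuffle, from top half): 8 ← 4
  undo op 1 (out-shuffle, from top half): 4 ← 2
So the tile at position 10 came from original position 2.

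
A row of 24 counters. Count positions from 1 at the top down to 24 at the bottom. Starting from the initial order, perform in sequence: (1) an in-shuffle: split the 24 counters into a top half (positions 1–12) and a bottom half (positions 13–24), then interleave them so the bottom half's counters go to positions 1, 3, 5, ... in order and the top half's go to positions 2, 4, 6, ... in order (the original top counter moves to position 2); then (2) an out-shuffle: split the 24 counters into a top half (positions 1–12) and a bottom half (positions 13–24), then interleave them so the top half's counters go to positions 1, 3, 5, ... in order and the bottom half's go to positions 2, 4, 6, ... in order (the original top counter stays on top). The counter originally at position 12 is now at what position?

24

Track the counter from position 12 forward through each operation:
  after op 1 (in-shuffle): 12 → 24
  after op 2 (out-shuffle): 24 → 24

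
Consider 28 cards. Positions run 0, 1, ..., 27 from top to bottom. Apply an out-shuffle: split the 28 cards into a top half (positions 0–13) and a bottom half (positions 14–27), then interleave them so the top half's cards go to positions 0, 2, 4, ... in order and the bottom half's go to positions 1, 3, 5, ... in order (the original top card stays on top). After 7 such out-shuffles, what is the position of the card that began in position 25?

Track the card's position through each out-shuffle:
25 → 23 → 19 → 11 → 22 → 17 → 7 → 14

14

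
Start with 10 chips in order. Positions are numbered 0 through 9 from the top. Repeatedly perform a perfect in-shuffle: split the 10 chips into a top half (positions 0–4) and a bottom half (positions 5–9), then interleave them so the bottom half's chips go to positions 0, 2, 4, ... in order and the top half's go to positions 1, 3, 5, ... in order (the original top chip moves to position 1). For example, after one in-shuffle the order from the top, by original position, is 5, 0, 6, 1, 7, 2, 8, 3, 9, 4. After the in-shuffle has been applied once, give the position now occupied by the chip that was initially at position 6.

Track the chip's position through each in-shuffle:
6 → 2

2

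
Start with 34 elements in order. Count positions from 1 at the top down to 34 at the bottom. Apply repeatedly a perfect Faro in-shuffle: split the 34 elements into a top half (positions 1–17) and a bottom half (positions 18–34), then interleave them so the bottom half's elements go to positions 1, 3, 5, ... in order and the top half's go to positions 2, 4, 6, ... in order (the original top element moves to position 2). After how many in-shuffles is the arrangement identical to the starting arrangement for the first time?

12

The in-shuffle permutes the 34 positions with cycle lengths [3, 3, 4, 12, 12].
Every element is home exactly when every cycle has completed a whole number of laps, i.e. after lcm(3, 4, 12) = 12 in-shuffles.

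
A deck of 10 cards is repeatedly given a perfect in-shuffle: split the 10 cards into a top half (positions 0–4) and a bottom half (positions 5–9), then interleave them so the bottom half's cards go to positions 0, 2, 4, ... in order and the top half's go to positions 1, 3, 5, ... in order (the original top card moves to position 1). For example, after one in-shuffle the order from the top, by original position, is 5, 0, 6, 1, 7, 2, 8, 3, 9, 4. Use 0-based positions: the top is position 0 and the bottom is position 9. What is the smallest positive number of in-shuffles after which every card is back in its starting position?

The in-shuffle permutes the 10 positions with cycle lengths [10].
Every card is home exactly when every cycle has completed a whole number of laps, i.e. after lcm(10) = 10 in-shuffles.

10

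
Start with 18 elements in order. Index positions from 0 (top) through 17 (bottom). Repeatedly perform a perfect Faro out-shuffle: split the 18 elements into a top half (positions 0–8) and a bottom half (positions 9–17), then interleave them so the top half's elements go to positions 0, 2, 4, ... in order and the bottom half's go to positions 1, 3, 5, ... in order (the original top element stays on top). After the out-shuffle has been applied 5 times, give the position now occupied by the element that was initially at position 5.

Track the element's position through each out-shuffle:
5 → 10 → 3 → 6 → 12 → 7

7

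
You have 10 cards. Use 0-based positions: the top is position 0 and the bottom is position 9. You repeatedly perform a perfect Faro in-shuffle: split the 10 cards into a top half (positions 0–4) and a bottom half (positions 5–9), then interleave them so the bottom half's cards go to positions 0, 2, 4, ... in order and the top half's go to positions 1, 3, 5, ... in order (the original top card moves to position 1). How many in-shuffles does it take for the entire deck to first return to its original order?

The in-shuffle permutes the 10 positions with cycle lengths [10].
Every card is home exactly when every cycle has completed a whole number of laps, i.e. after lcm(10) = 10 in-shuffles.

10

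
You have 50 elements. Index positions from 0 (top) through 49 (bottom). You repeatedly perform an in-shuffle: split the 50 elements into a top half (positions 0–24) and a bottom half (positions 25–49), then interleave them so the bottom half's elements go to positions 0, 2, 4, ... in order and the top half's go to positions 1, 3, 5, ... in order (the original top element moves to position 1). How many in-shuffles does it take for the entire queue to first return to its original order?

The in-shuffle permutes the 50 positions with cycle lengths [2, 8, 8, 8, 8, 8, 8].
Every element is home exactly when every cycle has completed a whole number of laps, i.e. after lcm(2, 8) = 8 in-shuffles.

8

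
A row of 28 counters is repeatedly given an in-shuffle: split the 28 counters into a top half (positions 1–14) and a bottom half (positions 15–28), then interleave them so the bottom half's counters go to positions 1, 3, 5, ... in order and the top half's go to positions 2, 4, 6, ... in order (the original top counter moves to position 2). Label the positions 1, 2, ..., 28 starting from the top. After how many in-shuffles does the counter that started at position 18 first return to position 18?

Follow position 18 under repeated in-shuffles:
18 → 7 → 14 → 28 → 27 → 25 → 21 → 13 → ... → 18 (length 28)
It first returns after 28 in-shuffles.

28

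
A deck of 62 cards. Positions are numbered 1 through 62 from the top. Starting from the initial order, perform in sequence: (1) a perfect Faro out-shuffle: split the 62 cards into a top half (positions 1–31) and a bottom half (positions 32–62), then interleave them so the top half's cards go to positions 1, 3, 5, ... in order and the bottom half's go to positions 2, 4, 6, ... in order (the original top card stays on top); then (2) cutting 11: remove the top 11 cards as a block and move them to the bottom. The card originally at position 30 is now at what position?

48

Track the card from position 30 forward through each operation:
  after op 1 (out-shuffle): 30 → 59
  after op 2 (cut 11): 59 → 48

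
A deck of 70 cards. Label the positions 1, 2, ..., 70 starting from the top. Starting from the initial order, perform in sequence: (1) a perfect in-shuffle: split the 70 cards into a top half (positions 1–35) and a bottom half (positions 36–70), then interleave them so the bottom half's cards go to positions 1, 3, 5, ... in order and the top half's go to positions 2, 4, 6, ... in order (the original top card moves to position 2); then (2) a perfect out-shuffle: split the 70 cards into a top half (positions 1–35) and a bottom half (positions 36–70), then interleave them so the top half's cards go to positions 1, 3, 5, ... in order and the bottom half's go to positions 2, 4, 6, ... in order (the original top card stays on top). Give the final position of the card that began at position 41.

Track the card from position 41 forward through each operation:
  after op 1 (in-shuffle): 41 → 11
  after op 2 (out-shuffle): 11 → 21

21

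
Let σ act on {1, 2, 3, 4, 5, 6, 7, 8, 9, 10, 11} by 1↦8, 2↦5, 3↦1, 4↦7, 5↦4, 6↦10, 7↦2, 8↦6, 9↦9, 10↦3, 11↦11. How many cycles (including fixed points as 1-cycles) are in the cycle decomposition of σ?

4

Cycle decomposition: (1 8 6 10 3) (2 5 4 7) (9) (11).
4 cycles.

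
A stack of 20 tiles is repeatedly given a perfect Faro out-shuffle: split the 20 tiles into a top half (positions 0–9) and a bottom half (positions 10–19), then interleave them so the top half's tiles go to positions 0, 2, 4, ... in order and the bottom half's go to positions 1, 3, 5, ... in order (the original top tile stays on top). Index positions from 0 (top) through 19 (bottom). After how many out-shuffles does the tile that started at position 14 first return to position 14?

18

Follow position 14 under repeated out-shuffles:
14 → 9 → 18 → 17 → 15 → 11 → 3 → 6 → 12 → 5 → 10 → 1 → 2 → 4 → 8 → 16 → 13 → 7 → 14
It first returns after 18 out-shuffles.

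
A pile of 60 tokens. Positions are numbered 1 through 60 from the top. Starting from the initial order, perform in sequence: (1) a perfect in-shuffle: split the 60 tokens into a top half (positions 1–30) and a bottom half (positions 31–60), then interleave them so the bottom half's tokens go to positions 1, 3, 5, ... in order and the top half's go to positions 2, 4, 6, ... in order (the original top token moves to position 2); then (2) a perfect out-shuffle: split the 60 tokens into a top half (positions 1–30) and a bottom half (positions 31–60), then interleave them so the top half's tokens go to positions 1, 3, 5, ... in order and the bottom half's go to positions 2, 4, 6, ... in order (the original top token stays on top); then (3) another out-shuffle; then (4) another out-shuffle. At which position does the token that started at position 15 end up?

56

Track the token from position 15 forward through each operation:
  after op 1 (in-shuffle): 15 → 30
  after op 2 (out-shuffle): 30 → 59
  after op 3 (out-shuffle): 59 → 58
  after op 4 (out-shuffle): 58 → 56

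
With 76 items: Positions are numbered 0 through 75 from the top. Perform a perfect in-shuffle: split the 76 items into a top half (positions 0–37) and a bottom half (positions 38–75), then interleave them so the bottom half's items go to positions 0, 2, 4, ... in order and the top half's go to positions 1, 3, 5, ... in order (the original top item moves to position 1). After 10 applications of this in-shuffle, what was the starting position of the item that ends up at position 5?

16

Work backwards from position 5, undoing one in-shuffle at a time:
5 ← 2 ← 39 ← 19 ← 9 ← 4 ← 40 ← 58 ← 67 ← 33 ← 16
So the item now at position 5 started at position 16.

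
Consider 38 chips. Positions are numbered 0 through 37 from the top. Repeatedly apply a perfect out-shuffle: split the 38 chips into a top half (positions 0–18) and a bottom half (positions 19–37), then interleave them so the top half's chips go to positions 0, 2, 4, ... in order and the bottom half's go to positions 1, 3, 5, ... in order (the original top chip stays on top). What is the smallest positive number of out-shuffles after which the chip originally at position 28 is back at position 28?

36

Follow position 28 under repeated out-shuffles:
28 → 19 → 1 → 2 → 4 → 8 → 16 → 32 → ... → 28 (length 36)
It first returns after 36 out-shuffles.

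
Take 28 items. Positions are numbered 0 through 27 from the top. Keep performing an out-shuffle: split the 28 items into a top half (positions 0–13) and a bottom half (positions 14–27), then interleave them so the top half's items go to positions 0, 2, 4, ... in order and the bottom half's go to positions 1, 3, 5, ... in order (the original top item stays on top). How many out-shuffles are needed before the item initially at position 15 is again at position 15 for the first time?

Follow position 15 under repeated out-shuffles:
15 → 3 → 6 → 12 → 24 → 21 → 15
It first returns after 6 out-shuffles.

6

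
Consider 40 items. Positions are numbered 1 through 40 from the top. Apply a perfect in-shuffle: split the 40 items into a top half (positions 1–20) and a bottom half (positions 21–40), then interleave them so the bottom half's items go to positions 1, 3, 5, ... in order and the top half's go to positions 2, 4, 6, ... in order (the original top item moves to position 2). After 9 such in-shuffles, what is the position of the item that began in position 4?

Track the item's position through each in-shuffle:
4 → 8 → 16 → 32 → 23 → 5 → 10 → 20 → 40 → 39

39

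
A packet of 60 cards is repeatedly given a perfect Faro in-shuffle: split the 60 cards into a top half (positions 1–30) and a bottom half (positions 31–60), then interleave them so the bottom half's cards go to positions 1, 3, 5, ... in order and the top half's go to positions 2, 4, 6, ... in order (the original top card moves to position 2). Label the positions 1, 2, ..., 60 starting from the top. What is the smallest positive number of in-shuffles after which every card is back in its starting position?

The in-shuffle permutes the 60 positions with cycle lengths [60].
Every card is home exactly when every cycle has completed a whole number of laps, i.e. after lcm(60) = 60 in-shuffles.

60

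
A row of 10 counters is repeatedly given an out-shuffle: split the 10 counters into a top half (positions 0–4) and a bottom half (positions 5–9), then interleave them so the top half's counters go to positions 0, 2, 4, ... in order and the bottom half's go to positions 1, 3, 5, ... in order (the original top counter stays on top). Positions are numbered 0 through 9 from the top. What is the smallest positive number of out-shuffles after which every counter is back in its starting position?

6

The out-shuffle permutes the 10 positions with cycle lengths [1, 1, 2, 6].
Every counter is home exactly when every cycle has completed a whole number of laps, i.e. after lcm(1, 2, 6) = 6 out-shuffles.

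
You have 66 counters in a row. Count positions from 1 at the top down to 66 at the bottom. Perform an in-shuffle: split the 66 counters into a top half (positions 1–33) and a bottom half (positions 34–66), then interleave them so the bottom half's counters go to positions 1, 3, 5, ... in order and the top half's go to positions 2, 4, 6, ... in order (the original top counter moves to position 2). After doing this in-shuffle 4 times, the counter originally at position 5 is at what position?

13

Track the counter's position through each in-shuffle:
5 → 10 → 20 → 40 → 13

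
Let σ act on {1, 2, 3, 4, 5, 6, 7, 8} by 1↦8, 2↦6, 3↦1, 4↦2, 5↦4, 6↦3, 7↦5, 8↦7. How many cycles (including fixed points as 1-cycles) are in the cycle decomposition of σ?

1

Cycle decomposition: (1 8 7 5 4 2 6 3).
1 cycle.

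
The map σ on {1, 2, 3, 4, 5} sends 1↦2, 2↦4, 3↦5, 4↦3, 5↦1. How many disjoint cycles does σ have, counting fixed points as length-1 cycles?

Cycle decomposition: (1 2 4 3 5).
1 cycle.

1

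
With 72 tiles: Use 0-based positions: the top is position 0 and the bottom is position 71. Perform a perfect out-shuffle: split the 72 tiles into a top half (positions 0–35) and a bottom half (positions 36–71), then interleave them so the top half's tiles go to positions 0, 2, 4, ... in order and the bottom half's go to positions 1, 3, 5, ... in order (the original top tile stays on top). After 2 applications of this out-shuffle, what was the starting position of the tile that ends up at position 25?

Work backwards from position 25, undoing one out-shuffle at a time:
25 ← 48 ← 24
So the tile now at position 25 started at position 24.

24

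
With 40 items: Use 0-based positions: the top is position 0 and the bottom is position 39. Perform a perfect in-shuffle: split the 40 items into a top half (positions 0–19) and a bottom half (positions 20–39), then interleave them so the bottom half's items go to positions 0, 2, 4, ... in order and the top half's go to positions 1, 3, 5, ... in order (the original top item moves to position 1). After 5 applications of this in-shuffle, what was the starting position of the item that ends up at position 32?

9

Work backwards from position 32, undoing one in-shuffle at a time:
32 ← 36 ← 38 ← 39 ← 19 ← 9
So the item now at position 32 started at position 9.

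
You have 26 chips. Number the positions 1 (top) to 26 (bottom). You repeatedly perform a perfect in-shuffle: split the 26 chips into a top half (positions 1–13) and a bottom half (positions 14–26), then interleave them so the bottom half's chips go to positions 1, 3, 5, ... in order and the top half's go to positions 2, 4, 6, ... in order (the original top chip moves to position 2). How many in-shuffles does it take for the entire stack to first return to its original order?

The in-shuffle permutes the 26 positions with cycle lengths [2, 6, 18].
Every chip is home exactly when every cycle has completed a whole number of laps, i.e. after lcm(2, 6, 18) = 18 in-shuffles.

18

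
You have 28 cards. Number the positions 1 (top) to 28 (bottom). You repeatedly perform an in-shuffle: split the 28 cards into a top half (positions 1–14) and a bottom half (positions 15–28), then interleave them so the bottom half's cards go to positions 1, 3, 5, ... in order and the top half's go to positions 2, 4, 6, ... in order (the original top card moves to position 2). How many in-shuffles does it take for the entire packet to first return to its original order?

The in-shuffle permutes the 28 positions with cycle lengths [28].
Every card is home exactly when every cycle has completed a whole number of laps, i.e. after lcm(28) = 28 in-shuffles.

28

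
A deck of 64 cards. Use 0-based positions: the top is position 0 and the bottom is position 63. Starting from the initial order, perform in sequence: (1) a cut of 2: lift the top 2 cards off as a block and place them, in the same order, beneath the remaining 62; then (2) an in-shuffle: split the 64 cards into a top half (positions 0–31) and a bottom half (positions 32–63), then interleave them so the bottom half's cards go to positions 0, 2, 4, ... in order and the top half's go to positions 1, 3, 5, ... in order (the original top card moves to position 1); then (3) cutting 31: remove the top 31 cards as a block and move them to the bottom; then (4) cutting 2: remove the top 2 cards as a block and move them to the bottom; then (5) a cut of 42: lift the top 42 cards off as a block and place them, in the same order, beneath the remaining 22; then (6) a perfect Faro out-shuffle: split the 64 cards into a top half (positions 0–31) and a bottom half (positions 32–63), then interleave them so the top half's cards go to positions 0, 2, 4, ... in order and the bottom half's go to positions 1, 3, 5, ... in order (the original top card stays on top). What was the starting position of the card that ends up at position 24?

Undo the operations in reverse order, starting from position 24:
  undo op 6 (out-shuffle, from top half): 24 ← 12
  undo op 5 (cut 42): 12 ← 54
  undo op 4 (cut 2): 54 ← 56
  undo op 3 (cut 31): 56 ← 23
  undo op 2 (in-shuffle, from top half): 23 ← 11
  undo op 1 (cut 2): 11 ← 13
So the card at position 24 came from original position 13.

13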